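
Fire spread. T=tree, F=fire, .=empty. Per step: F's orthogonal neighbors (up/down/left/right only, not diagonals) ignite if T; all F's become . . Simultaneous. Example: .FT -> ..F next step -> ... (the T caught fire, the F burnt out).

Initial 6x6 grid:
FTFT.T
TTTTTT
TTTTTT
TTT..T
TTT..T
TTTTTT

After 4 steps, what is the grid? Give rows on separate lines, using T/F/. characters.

Step 1: 4 trees catch fire, 2 burn out
  .F.F.T
  FTFTTT
  TTTTTT
  TTT..T
  TTT..T
  TTTTTT
Step 2: 4 trees catch fire, 4 burn out
  .....T
  .F.FTT
  FTFTTT
  TTT..T
  TTT..T
  TTTTTT
Step 3: 5 trees catch fire, 4 burn out
  .....T
  ....FT
  .F.FTT
  FTF..T
  TTT..T
  TTTTTT
Step 4: 5 trees catch fire, 5 burn out
  .....T
  .....F
  ....FT
  .F...T
  FTF..T
  TTTTTT

.....T
.....F
....FT
.F...T
FTF..T
TTTTTT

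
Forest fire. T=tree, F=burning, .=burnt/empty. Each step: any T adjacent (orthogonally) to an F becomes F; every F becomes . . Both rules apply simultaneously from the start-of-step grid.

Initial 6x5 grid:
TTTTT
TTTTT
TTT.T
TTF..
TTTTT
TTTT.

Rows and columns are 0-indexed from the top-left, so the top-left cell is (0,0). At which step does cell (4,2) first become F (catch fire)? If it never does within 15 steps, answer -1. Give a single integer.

Step 1: cell (4,2)='F' (+3 fires, +1 burnt)
  -> target ignites at step 1
Step 2: cell (4,2)='.' (+6 fires, +3 burnt)
Step 3: cell (4,2)='.' (+8 fires, +6 burnt)
Step 4: cell (4,2)='.' (+5 fires, +8 burnt)
Step 5: cell (4,2)='.' (+3 fires, +5 burnt)
Step 6: cell (4,2)='.' (+0 fires, +3 burnt)
  fire out at step 6

1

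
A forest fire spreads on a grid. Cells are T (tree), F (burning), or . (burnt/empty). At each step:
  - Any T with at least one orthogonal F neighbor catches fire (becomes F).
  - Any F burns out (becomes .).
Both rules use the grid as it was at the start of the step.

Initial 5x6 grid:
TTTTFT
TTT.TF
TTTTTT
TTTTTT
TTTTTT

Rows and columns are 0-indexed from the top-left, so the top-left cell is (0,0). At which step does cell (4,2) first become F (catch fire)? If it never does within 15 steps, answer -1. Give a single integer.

Step 1: cell (4,2)='T' (+4 fires, +2 burnt)
Step 2: cell (4,2)='T' (+3 fires, +4 burnt)
Step 3: cell (4,2)='T' (+5 fires, +3 burnt)
Step 4: cell (4,2)='T' (+5 fires, +5 burnt)
Step 5: cell (4,2)='T' (+4 fires, +5 burnt)
Step 6: cell (4,2)='F' (+3 fires, +4 burnt)
  -> target ignites at step 6
Step 7: cell (4,2)='.' (+2 fires, +3 burnt)
Step 8: cell (4,2)='.' (+1 fires, +2 burnt)
Step 9: cell (4,2)='.' (+0 fires, +1 burnt)
  fire out at step 9

6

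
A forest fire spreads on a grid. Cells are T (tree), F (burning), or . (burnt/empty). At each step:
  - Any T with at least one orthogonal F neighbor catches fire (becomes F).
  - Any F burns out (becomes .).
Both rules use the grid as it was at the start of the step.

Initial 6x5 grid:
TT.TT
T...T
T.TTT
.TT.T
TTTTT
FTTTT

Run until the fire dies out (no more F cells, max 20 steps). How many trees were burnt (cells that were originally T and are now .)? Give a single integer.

Answer: 18

Derivation:
Step 1: +2 fires, +1 burnt (F count now 2)
Step 2: +2 fires, +2 burnt (F count now 2)
Step 3: +3 fires, +2 burnt (F count now 3)
Step 4: +3 fires, +3 burnt (F count now 3)
Step 5: +2 fires, +3 burnt (F count now 2)
Step 6: +2 fires, +2 burnt (F count now 2)
Step 7: +1 fires, +2 burnt (F count now 1)
Step 8: +1 fires, +1 burnt (F count now 1)
Step 9: +1 fires, +1 burnt (F count now 1)
Step 10: +1 fires, +1 burnt (F count now 1)
Step 11: +0 fires, +1 burnt (F count now 0)
Fire out after step 11
Initially T: 22, now '.': 26
Total burnt (originally-T cells now '.'): 18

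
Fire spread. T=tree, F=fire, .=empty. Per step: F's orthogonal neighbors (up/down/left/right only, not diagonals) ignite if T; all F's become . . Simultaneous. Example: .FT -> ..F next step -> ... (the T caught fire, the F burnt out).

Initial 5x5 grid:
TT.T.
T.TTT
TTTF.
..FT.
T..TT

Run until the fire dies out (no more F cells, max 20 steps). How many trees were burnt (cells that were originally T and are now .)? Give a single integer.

Step 1: +3 fires, +2 burnt (F count now 3)
Step 2: +5 fires, +3 burnt (F count now 5)
Step 3: +2 fires, +5 burnt (F count now 2)
Step 4: +1 fires, +2 burnt (F count now 1)
Step 5: +1 fires, +1 burnt (F count now 1)
Step 6: +1 fires, +1 burnt (F count now 1)
Step 7: +0 fires, +1 burnt (F count now 0)
Fire out after step 7
Initially T: 14, now '.': 24
Total burnt (originally-T cells now '.'): 13

Answer: 13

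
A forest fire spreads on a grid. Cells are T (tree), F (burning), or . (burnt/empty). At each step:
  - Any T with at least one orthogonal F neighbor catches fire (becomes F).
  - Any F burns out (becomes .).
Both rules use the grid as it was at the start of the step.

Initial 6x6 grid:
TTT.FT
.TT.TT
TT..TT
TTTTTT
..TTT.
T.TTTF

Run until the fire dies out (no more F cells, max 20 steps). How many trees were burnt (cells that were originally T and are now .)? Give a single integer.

Step 1: +3 fires, +2 burnt (F count now 3)
Step 2: +4 fires, +3 burnt (F count now 4)
Step 3: +4 fires, +4 burnt (F count now 4)
Step 4: +3 fires, +4 burnt (F count now 3)
Step 5: +1 fires, +3 burnt (F count now 1)
Step 6: +1 fires, +1 burnt (F count now 1)
Step 7: +2 fires, +1 burnt (F count now 2)
Step 8: +2 fires, +2 burnt (F count now 2)
Step 9: +2 fires, +2 burnt (F count now 2)
Step 10: +2 fires, +2 burnt (F count now 2)
Step 11: +0 fires, +2 burnt (F count now 0)
Fire out after step 11
Initially T: 25, now '.': 35
Total burnt (originally-T cells now '.'): 24

Answer: 24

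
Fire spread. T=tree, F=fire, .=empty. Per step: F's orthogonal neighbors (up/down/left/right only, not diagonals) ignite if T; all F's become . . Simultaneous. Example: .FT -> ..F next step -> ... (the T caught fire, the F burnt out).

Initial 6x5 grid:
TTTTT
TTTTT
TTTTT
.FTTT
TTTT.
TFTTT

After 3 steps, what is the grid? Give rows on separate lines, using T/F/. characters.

Step 1: 5 trees catch fire, 2 burn out
  TTTTT
  TTTTT
  TFTTT
  ..FTT
  TFTT.
  F.FTT
Step 2: 7 trees catch fire, 5 burn out
  TTTTT
  TFTTT
  F.FTT
  ...FT
  F.FT.
  ...FT
Step 3: 7 trees catch fire, 7 burn out
  TFTTT
  F.FTT
  ...FT
  ....F
  ...F.
  ....F

TFTTT
F.FTT
...FT
....F
...F.
....F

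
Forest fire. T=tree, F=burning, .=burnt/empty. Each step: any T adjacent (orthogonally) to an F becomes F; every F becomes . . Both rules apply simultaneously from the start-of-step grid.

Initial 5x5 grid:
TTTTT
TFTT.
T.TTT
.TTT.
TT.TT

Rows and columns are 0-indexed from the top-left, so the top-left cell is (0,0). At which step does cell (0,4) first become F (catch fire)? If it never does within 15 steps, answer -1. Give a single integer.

Step 1: cell (0,4)='T' (+3 fires, +1 burnt)
Step 2: cell (0,4)='T' (+5 fires, +3 burnt)
Step 3: cell (0,4)='T' (+3 fires, +5 burnt)
Step 4: cell (0,4)='F' (+4 fires, +3 burnt)
  -> target ignites at step 4
Step 5: cell (0,4)='.' (+2 fires, +4 burnt)
Step 6: cell (0,4)='.' (+2 fires, +2 burnt)
Step 7: cell (0,4)='.' (+0 fires, +2 burnt)
  fire out at step 7

4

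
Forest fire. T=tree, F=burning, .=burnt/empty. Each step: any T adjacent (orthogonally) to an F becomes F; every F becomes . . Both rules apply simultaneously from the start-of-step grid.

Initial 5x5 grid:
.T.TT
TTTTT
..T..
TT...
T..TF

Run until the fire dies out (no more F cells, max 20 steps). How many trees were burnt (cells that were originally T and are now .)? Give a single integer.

Answer: 1

Derivation:
Step 1: +1 fires, +1 burnt (F count now 1)
Step 2: +0 fires, +1 burnt (F count now 0)
Fire out after step 2
Initially T: 13, now '.': 13
Total burnt (originally-T cells now '.'): 1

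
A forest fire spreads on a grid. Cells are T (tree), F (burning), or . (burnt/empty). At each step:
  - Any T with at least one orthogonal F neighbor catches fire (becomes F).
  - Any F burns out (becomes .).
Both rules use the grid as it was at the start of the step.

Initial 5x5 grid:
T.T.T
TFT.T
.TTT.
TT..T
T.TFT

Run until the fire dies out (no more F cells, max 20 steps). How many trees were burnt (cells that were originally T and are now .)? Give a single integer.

Answer: 13

Derivation:
Step 1: +5 fires, +2 burnt (F count now 5)
Step 2: +5 fires, +5 burnt (F count now 5)
Step 3: +2 fires, +5 burnt (F count now 2)
Step 4: +1 fires, +2 burnt (F count now 1)
Step 5: +0 fires, +1 burnt (F count now 0)
Fire out after step 5
Initially T: 15, now '.': 23
Total burnt (originally-T cells now '.'): 13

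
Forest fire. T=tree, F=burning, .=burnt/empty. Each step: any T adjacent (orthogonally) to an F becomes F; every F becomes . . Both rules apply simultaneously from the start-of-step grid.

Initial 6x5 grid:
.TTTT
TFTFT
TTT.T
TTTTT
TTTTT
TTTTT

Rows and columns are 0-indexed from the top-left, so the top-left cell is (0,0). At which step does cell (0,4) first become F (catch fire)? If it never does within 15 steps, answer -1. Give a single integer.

Step 1: cell (0,4)='T' (+6 fires, +2 burnt)
Step 2: cell (0,4)='F' (+6 fires, +6 burnt)
  -> target ignites at step 2
Step 3: cell (0,4)='.' (+4 fires, +6 burnt)
Step 4: cell (0,4)='.' (+5 fires, +4 burnt)
Step 5: cell (0,4)='.' (+4 fires, +5 burnt)
Step 6: cell (0,4)='.' (+1 fires, +4 burnt)
Step 7: cell (0,4)='.' (+0 fires, +1 burnt)
  fire out at step 7

2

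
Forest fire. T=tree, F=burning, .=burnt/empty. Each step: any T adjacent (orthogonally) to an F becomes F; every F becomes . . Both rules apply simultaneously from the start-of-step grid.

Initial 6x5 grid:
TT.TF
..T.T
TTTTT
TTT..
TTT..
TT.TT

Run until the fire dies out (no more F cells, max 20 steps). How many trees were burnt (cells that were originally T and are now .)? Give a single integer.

Answer: 16

Derivation:
Step 1: +2 fires, +1 burnt (F count now 2)
Step 2: +1 fires, +2 burnt (F count now 1)
Step 3: +1 fires, +1 burnt (F count now 1)
Step 4: +1 fires, +1 burnt (F count now 1)
Step 5: +3 fires, +1 burnt (F count now 3)
Step 6: +3 fires, +3 burnt (F count now 3)
Step 7: +2 fires, +3 burnt (F count now 2)
Step 8: +2 fires, +2 burnt (F count now 2)
Step 9: +1 fires, +2 burnt (F count now 1)
Step 10: +0 fires, +1 burnt (F count now 0)
Fire out after step 10
Initially T: 20, now '.': 26
Total burnt (originally-T cells now '.'): 16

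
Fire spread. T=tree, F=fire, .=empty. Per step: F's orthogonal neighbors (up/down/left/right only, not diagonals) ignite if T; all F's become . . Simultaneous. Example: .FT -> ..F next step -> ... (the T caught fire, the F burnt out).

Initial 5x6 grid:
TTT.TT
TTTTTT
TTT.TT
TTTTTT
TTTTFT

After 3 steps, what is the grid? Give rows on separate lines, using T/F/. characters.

Step 1: 3 trees catch fire, 1 burn out
  TTT.TT
  TTTTTT
  TTT.TT
  TTTTFT
  TTTF.F
Step 2: 4 trees catch fire, 3 burn out
  TTT.TT
  TTTTTT
  TTT.FT
  TTTF.F
  TTF...
Step 3: 4 trees catch fire, 4 burn out
  TTT.TT
  TTTTFT
  TTT..F
  TTF...
  TF....

TTT.TT
TTTTFT
TTT..F
TTF...
TF....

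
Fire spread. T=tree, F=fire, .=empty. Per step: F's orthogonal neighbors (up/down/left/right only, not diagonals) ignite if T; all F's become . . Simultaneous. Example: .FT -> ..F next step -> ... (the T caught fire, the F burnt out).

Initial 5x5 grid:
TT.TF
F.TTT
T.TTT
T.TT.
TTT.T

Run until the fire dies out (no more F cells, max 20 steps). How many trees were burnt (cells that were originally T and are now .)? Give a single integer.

Answer: 16

Derivation:
Step 1: +4 fires, +2 burnt (F count now 4)
Step 2: +4 fires, +4 burnt (F count now 4)
Step 3: +3 fires, +4 burnt (F count now 3)
Step 4: +3 fires, +3 burnt (F count now 3)
Step 5: +2 fires, +3 burnt (F count now 2)
Step 6: +0 fires, +2 burnt (F count now 0)
Fire out after step 6
Initially T: 17, now '.': 24
Total burnt (originally-T cells now '.'): 16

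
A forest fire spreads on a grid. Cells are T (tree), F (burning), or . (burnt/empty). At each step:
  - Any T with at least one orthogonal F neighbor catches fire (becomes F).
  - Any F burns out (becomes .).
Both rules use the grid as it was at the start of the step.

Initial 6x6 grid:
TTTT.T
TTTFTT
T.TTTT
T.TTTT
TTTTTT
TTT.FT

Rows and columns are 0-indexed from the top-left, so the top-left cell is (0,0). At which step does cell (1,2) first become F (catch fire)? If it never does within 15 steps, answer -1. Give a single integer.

Step 1: cell (1,2)='F' (+6 fires, +2 burnt)
  -> target ignites at step 1
Step 2: cell (1,2)='.' (+9 fires, +6 burnt)
Step 3: cell (1,2)='.' (+7 fires, +9 burnt)
Step 4: cell (1,2)='.' (+4 fires, +7 burnt)
Step 5: cell (1,2)='.' (+3 fires, +4 burnt)
Step 6: cell (1,2)='.' (+1 fires, +3 burnt)
Step 7: cell (1,2)='.' (+0 fires, +1 burnt)
  fire out at step 7

1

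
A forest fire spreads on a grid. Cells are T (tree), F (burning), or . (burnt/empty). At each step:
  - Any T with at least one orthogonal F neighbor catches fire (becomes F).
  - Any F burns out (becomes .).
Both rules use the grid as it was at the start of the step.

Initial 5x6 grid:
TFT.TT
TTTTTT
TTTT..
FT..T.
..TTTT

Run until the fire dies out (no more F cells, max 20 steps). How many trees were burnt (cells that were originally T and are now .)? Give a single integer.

Step 1: +5 fires, +2 burnt (F count now 5)
Step 2: +3 fires, +5 burnt (F count now 3)
Step 3: +2 fires, +3 burnt (F count now 2)
Step 4: +2 fires, +2 burnt (F count now 2)
Step 5: +2 fires, +2 burnt (F count now 2)
Step 6: +1 fires, +2 burnt (F count now 1)
Step 7: +0 fires, +1 burnt (F count now 0)
Fire out after step 7
Initially T: 20, now '.': 25
Total burnt (originally-T cells now '.'): 15

Answer: 15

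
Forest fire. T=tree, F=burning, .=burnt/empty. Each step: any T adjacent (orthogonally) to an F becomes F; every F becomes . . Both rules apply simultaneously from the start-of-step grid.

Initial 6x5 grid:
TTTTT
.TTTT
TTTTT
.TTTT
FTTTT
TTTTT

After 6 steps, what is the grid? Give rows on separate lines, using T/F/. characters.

Step 1: 2 trees catch fire, 1 burn out
  TTTTT
  .TTTT
  TTTTT
  .TTTT
  .FTTT
  FTTTT
Step 2: 3 trees catch fire, 2 burn out
  TTTTT
  .TTTT
  TTTTT
  .FTTT
  ..FTT
  .FTTT
Step 3: 4 trees catch fire, 3 burn out
  TTTTT
  .TTTT
  TFTTT
  ..FTT
  ...FT
  ..FTT
Step 4: 6 trees catch fire, 4 burn out
  TTTTT
  .FTTT
  F.FTT
  ...FT
  ....F
  ...FT
Step 5: 5 trees catch fire, 6 burn out
  TFTTT
  ..FTT
  ...FT
  ....F
  .....
  ....F
Step 6: 4 trees catch fire, 5 burn out
  F.FTT
  ...FT
  ....F
  .....
  .....
  .....

F.FTT
...FT
....F
.....
.....
.....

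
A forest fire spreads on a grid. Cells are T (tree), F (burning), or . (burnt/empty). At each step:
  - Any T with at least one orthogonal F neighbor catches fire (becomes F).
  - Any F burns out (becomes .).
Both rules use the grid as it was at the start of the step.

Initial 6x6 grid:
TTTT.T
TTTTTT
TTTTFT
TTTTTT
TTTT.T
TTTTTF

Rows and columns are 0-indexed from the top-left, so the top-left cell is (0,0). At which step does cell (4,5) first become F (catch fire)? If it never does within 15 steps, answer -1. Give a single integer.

Step 1: cell (4,5)='F' (+6 fires, +2 burnt)
  -> target ignites at step 1
Step 2: cell (4,5)='.' (+6 fires, +6 burnt)
Step 3: cell (4,5)='.' (+7 fires, +6 burnt)
Step 4: cell (4,5)='.' (+6 fires, +7 burnt)
Step 5: cell (4,5)='.' (+5 fires, +6 burnt)
Step 6: cell (4,5)='.' (+2 fires, +5 burnt)
Step 7: cell (4,5)='.' (+0 fires, +2 burnt)
  fire out at step 7

1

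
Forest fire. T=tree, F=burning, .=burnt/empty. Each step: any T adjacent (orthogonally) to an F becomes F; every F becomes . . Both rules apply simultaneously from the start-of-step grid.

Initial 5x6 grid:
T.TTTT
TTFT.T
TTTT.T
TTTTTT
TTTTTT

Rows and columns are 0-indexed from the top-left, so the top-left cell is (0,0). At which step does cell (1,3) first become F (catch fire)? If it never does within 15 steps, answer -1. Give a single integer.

Step 1: cell (1,3)='F' (+4 fires, +1 burnt)
  -> target ignites at step 1
Step 2: cell (1,3)='.' (+5 fires, +4 burnt)
Step 3: cell (1,3)='.' (+6 fires, +5 burnt)
Step 4: cell (1,3)='.' (+5 fires, +6 burnt)
Step 5: cell (1,3)='.' (+4 fires, +5 burnt)
Step 6: cell (1,3)='.' (+2 fires, +4 burnt)
Step 7: cell (1,3)='.' (+0 fires, +2 burnt)
  fire out at step 7

1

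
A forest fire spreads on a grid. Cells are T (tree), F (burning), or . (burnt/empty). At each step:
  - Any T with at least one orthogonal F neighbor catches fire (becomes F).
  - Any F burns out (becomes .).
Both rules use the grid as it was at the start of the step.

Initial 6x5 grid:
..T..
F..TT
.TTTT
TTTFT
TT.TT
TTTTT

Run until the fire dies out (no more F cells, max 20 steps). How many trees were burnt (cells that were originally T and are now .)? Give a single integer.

Answer: 19

Derivation:
Step 1: +4 fires, +2 burnt (F count now 4)
Step 2: +6 fires, +4 burnt (F count now 6)
Step 3: +6 fires, +6 burnt (F count now 6)
Step 4: +2 fires, +6 burnt (F count now 2)
Step 5: +1 fires, +2 burnt (F count now 1)
Step 6: +0 fires, +1 burnt (F count now 0)
Fire out after step 6
Initially T: 20, now '.': 29
Total burnt (originally-T cells now '.'): 19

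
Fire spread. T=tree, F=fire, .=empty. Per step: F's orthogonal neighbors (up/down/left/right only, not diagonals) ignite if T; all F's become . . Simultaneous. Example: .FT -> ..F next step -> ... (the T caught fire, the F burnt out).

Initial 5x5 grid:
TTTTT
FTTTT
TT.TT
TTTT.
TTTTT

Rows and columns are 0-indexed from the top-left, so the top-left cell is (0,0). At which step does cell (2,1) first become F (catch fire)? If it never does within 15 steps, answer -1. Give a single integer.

Step 1: cell (2,1)='T' (+3 fires, +1 burnt)
Step 2: cell (2,1)='F' (+4 fires, +3 burnt)
  -> target ignites at step 2
Step 3: cell (2,1)='.' (+4 fires, +4 burnt)
Step 4: cell (2,1)='.' (+5 fires, +4 burnt)
Step 5: cell (2,1)='.' (+4 fires, +5 burnt)
Step 6: cell (2,1)='.' (+1 fires, +4 burnt)
Step 7: cell (2,1)='.' (+1 fires, +1 burnt)
Step 8: cell (2,1)='.' (+0 fires, +1 burnt)
  fire out at step 8

2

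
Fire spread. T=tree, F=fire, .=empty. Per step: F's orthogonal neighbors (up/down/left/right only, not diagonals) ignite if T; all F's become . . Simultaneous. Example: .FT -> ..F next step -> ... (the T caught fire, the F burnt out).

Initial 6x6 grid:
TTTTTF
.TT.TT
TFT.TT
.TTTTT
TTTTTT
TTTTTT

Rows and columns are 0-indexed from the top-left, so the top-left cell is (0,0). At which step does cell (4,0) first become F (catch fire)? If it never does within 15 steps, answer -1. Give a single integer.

Step 1: cell (4,0)='T' (+6 fires, +2 burnt)
Step 2: cell (4,0)='T' (+7 fires, +6 burnt)
Step 3: cell (4,0)='F' (+8 fires, +7 burnt)
  -> target ignites at step 3
Step 4: cell (4,0)='.' (+5 fires, +8 burnt)
Step 5: cell (4,0)='.' (+3 fires, +5 burnt)
Step 6: cell (4,0)='.' (+1 fires, +3 burnt)
Step 7: cell (4,0)='.' (+0 fires, +1 burnt)
  fire out at step 7

3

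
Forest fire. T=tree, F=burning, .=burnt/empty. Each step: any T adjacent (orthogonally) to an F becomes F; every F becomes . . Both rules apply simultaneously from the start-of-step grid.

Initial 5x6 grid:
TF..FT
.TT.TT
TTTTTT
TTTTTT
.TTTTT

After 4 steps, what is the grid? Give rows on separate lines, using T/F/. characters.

Step 1: 4 trees catch fire, 2 burn out
  F....F
  .FT.FT
  TTTTTT
  TTTTTT
  .TTTTT
Step 2: 4 trees catch fire, 4 burn out
  ......
  ..F..F
  TFTTFT
  TTTTTT
  .TTTTT
Step 3: 6 trees catch fire, 4 burn out
  ......
  ......
  F.FF.F
  TFTTFT
  .TTTTT
Step 4: 6 trees catch fire, 6 burn out
  ......
  ......
  ......
  F.FF.F
  .FTTFT

......
......
......
F.FF.F
.FTTFT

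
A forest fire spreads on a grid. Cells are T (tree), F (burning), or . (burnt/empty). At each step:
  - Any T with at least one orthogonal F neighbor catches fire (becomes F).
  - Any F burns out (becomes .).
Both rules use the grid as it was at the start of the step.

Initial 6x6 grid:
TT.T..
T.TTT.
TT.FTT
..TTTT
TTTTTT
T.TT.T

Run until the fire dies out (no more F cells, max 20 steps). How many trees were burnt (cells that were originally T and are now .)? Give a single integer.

Step 1: +3 fires, +1 burnt (F count now 3)
Step 2: +7 fires, +3 burnt (F count now 7)
Step 3: +4 fires, +7 burnt (F count now 4)
Step 4: +3 fires, +4 burnt (F count now 3)
Step 5: +2 fires, +3 burnt (F count now 2)
Step 6: +1 fires, +2 burnt (F count now 1)
Step 7: +0 fires, +1 burnt (F count now 0)
Fire out after step 7
Initially T: 25, now '.': 31
Total burnt (originally-T cells now '.'): 20

Answer: 20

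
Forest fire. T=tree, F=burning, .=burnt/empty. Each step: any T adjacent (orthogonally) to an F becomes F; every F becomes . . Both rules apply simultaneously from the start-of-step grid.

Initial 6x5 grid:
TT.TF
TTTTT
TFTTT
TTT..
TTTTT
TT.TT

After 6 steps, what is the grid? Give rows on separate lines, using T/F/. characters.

Step 1: 6 trees catch fire, 2 burn out
  TT.F.
  TFTTF
  F.FTT
  TFT..
  TTTTT
  TT.TT
Step 2: 9 trees catch fire, 6 burn out
  TF...
  F.FF.
  ...FF
  F.F..
  TFTTT
  TT.TT
Step 3: 4 trees catch fire, 9 burn out
  F....
  .....
  .....
  .....
  F.FTT
  TF.TT
Step 4: 2 trees catch fire, 4 burn out
  .....
  .....
  .....
  .....
  ...FT
  F..TT
Step 5: 2 trees catch fire, 2 burn out
  .....
  .....
  .....
  .....
  ....F
  ...FT
Step 6: 1 trees catch fire, 2 burn out
  .....
  .....
  .....
  .....
  .....
  ....F

.....
.....
.....
.....
.....
....F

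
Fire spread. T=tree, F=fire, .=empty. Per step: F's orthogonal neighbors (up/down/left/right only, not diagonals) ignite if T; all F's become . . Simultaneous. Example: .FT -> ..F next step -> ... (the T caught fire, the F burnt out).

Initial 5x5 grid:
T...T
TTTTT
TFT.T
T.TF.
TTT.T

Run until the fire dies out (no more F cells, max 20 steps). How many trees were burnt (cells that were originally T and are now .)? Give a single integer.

Answer: 15

Derivation:
Step 1: +4 fires, +2 burnt (F count now 4)
Step 2: +4 fires, +4 burnt (F count now 4)
Step 3: +4 fires, +4 burnt (F count now 4)
Step 4: +1 fires, +4 burnt (F count now 1)
Step 5: +2 fires, +1 burnt (F count now 2)
Step 6: +0 fires, +2 burnt (F count now 0)
Fire out after step 6
Initially T: 16, now '.': 24
Total burnt (originally-T cells now '.'): 15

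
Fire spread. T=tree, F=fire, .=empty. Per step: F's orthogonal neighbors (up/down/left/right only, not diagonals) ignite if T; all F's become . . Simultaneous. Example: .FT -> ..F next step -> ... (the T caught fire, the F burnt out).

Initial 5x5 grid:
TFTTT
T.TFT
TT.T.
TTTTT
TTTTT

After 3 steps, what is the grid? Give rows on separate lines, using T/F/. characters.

Step 1: 6 trees catch fire, 2 burn out
  F.FFT
  T.F.F
  TT.F.
  TTTTT
  TTTTT
Step 2: 3 trees catch fire, 6 burn out
  ....F
  F....
  TT...
  TTTFT
  TTTTT
Step 3: 4 trees catch fire, 3 burn out
  .....
  .....
  FT...
  TTF.F
  TTTFT

.....
.....
FT...
TTF.F
TTTFT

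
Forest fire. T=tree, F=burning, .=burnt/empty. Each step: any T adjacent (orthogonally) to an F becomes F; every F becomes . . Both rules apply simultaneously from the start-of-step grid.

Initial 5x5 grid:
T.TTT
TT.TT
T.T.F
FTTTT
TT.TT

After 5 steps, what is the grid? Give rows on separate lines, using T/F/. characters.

Step 1: 5 trees catch fire, 2 burn out
  T.TTT
  TT.TF
  F.T..
  .FTTF
  FT.TT
Step 2: 7 trees catch fire, 5 burn out
  T.TTF
  FT.F.
  ..T..
  ..FF.
  .F.TF
Step 3: 5 trees catch fire, 7 burn out
  F.TF.
  .F...
  ..F..
  .....
  ...F.
Step 4: 1 trees catch fire, 5 burn out
  ..F..
  .....
  .....
  .....
  .....
Step 5: 0 trees catch fire, 1 burn out
  .....
  .....
  .....
  .....
  .....

.....
.....
.....
.....
.....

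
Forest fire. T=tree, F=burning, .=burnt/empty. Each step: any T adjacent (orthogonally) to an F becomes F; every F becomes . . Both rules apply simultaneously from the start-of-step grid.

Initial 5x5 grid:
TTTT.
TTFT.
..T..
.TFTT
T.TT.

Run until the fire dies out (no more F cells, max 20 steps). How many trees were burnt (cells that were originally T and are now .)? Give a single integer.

Answer: 13

Derivation:
Step 1: +7 fires, +2 burnt (F count now 7)
Step 2: +5 fires, +7 burnt (F count now 5)
Step 3: +1 fires, +5 burnt (F count now 1)
Step 4: +0 fires, +1 burnt (F count now 0)
Fire out after step 4
Initially T: 14, now '.': 24
Total burnt (originally-T cells now '.'): 13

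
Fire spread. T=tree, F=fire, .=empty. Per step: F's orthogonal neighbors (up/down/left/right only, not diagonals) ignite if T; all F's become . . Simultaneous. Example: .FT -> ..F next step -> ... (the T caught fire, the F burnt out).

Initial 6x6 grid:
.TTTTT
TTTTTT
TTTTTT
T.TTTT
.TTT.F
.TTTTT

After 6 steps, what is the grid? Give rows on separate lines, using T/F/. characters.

Step 1: 2 trees catch fire, 1 burn out
  .TTTTT
  TTTTTT
  TTTTTT
  T.TTTF
  .TTT..
  .TTTTF
Step 2: 3 trees catch fire, 2 burn out
  .TTTTT
  TTTTTT
  TTTTTF
  T.TTF.
  .TTT..
  .TTTF.
Step 3: 4 trees catch fire, 3 burn out
  .TTTTT
  TTTTTF
  TTTTF.
  T.TF..
  .TTT..
  .TTF..
Step 4: 6 trees catch fire, 4 burn out
  .TTTTF
  TTTTF.
  TTTF..
  T.F...
  .TTF..
  .TF...
Step 5: 5 trees catch fire, 6 burn out
  .TTTF.
  TTTF..
  TTF...
  T.....
  .TF...
  .F....
Step 6: 4 trees catch fire, 5 burn out
  .TTF..
  TTF...
  TF....
  T.....
  .F....
  ......

.TTF..
TTF...
TF....
T.....
.F....
......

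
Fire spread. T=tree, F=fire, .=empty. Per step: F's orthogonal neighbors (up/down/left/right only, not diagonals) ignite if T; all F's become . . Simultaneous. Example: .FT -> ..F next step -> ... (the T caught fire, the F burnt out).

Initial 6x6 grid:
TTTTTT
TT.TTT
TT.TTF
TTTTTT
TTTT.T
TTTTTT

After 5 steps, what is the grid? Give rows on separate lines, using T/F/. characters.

Step 1: 3 trees catch fire, 1 burn out
  TTTTTT
  TT.TTF
  TT.TF.
  TTTTTF
  TTTT.T
  TTTTTT
Step 2: 5 trees catch fire, 3 burn out
  TTTTTF
  TT.TF.
  TT.F..
  TTTTF.
  TTTT.F
  TTTTTT
Step 3: 4 trees catch fire, 5 burn out
  TTTTF.
  TT.F..
  TT....
  TTTF..
  TTTT..
  TTTTTF
Step 4: 4 trees catch fire, 4 burn out
  TTTF..
  TT....
  TT....
  TTF...
  TTTF..
  TTTTF.
Step 5: 4 trees catch fire, 4 burn out
  TTF...
  TT....
  TT....
  TF....
  TTF...
  TTTF..

TTF...
TT....
TT....
TF....
TTF...
TTTF..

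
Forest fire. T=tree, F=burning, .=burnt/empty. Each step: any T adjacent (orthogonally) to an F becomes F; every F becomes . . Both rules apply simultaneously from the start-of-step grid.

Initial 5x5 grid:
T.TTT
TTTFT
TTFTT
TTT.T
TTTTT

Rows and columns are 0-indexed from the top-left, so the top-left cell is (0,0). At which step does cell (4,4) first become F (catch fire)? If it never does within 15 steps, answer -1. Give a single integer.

Step 1: cell (4,4)='T' (+6 fires, +2 burnt)
Step 2: cell (4,4)='T' (+7 fires, +6 burnt)
Step 3: cell (4,4)='T' (+5 fires, +7 burnt)
Step 4: cell (4,4)='F' (+3 fires, +5 burnt)
  -> target ignites at step 4
Step 5: cell (4,4)='.' (+0 fires, +3 burnt)
  fire out at step 5

4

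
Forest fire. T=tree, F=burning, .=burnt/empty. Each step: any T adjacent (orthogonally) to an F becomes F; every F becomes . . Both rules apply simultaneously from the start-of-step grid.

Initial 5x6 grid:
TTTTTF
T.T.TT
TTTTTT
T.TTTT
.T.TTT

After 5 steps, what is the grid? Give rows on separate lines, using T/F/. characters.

Step 1: 2 trees catch fire, 1 burn out
  TTTTF.
  T.T.TF
  TTTTTT
  T.TTTT
  .T.TTT
Step 2: 3 trees catch fire, 2 burn out
  TTTF..
  T.T.F.
  TTTTTF
  T.TTTT
  .T.TTT
Step 3: 3 trees catch fire, 3 burn out
  TTF...
  T.T...
  TTTTF.
  T.TTTF
  .T.TTT
Step 4: 5 trees catch fire, 3 burn out
  TF....
  T.F...
  TTTF..
  T.TTF.
  .T.TTF
Step 5: 4 trees catch fire, 5 burn out
  F.....
  T.....
  TTF...
  T.TF..
  .T.TF.

F.....
T.....
TTF...
T.TF..
.T.TF.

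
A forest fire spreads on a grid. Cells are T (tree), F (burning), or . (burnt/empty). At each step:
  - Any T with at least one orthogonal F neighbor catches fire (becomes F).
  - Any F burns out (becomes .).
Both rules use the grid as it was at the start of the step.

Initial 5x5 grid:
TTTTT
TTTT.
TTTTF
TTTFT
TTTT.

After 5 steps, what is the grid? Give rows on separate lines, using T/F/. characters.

Step 1: 4 trees catch fire, 2 burn out
  TTTTT
  TTTT.
  TTTF.
  TTF.F
  TTTF.
Step 2: 4 trees catch fire, 4 burn out
  TTTTT
  TTTF.
  TTF..
  TF...
  TTF..
Step 3: 5 trees catch fire, 4 burn out
  TTTFT
  TTF..
  TF...
  F....
  TF...
Step 4: 5 trees catch fire, 5 burn out
  TTF.F
  TF...
  F....
  .....
  F....
Step 5: 2 trees catch fire, 5 burn out
  TF...
  F....
  .....
  .....
  .....

TF...
F....
.....
.....
.....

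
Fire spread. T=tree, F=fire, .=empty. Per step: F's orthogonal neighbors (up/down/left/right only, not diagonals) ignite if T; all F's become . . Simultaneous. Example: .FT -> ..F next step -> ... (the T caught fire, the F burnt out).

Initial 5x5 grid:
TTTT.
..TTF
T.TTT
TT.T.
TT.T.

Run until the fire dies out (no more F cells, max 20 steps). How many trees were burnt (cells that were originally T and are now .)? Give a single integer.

Answer: 11

Derivation:
Step 1: +2 fires, +1 burnt (F count now 2)
Step 2: +3 fires, +2 burnt (F count now 3)
Step 3: +3 fires, +3 burnt (F count now 3)
Step 4: +2 fires, +3 burnt (F count now 2)
Step 5: +1 fires, +2 burnt (F count now 1)
Step 6: +0 fires, +1 burnt (F count now 0)
Fire out after step 6
Initially T: 16, now '.': 20
Total burnt (originally-T cells now '.'): 11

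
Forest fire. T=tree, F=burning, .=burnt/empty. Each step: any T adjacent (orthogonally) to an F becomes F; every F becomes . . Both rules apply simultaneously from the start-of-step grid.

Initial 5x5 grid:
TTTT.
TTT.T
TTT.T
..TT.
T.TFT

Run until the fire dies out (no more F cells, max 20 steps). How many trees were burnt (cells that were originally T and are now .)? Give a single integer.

Answer: 14

Derivation:
Step 1: +3 fires, +1 burnt (F count now 3)
Step 2: +1 fires, +3 burnt (F count now 1)
Step 3: +1 fires, +1 burnt (F count now 1)
Step 4: +2 fires, +1 burnt (F count now 2)
Step 5: +3 fires, +2 burnt (F count now 3)
Step 6: +3 fires, +3 burnt (F count now 3)
Step 7: +1 fires, +3 burnt (F count now 1)
Step 8: +0 fires, +1 burnt (F count now 0)
Fire out after step 8
Initially T: 17, now '.': 22
Total burnt (originally-T cells now '.'): 14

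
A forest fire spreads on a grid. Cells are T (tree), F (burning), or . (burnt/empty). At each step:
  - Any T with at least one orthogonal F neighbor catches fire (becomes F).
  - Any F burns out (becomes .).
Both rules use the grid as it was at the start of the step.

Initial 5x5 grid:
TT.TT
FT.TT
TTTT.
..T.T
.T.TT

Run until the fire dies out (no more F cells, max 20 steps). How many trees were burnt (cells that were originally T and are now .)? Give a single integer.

Step 1: +3 fires, +1 burnt (F count now 3)
Step 2: +2 fires, +3 burnt (F count now 2)
Step 3: +1 fires, +2 burnt (F count now 1)
Step 4: +2 fires, +1 burnt (F count now 2)
Step 5: +1 fires, +2 burnt (F count now 1)
Step 6: +2 fires, +1 burnt (F count now 2)
Step 7: +1 fires, +2 burnt (F count now 1)
Step 8: +0 fires, +1 burnt (F count now 0)
Fire out after step 8
Initially T: 16, now '.': 21
Total burnt (originally-T cells now '.'): 12

Answer: 12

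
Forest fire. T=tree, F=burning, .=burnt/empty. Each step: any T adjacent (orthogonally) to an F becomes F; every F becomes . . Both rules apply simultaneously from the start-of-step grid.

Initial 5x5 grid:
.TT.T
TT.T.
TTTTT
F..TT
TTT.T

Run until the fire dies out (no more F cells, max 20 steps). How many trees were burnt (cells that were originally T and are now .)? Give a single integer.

Answer: 16

Derivation:
Step 1: +2 fires, +1 burnt (F count now 2)
Step 2: +3 fires, +2 burnt (F count now 3)
Step 3: +3 fires, +3 burnt (F count now 3)
Step 4: +2 fires, +3 burnt (F count now 2)
Step 5: +4 fires, +2 burnt (F count now 4)
Step 6: +1 fires, +4 burnt (F count now 1)
Step 7: +1 fires, +1 burnt (F count now 1)
Step 8: +0 fires, +1 burnt (F count now 0)
Fire out after step 8
Initially T: 17, now '.': 24
Total burnt (originally-T cells now '.'): 16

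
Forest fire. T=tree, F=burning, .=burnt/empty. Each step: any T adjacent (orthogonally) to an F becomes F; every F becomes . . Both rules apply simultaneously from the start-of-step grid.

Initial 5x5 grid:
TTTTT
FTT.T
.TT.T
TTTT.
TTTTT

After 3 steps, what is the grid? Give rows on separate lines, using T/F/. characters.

Step 1: 2 trees catch fire, 1 burn out
  FTTTT
  .FT.T
  .TT.T
  TTTT.
  TTTTT
Step 2: 3 trees catch fire, 2 burn out
  .FTTT
  ..F.T
  .FT.T
  TTTT.
  TTTTT
Step 3: 3 trees catch fire, 3 burn out
  ..FTT
  ....T
  ..F.T
  TFTT.
  TTTTT

..FTT
....T
..F.T
TFTT.
TTTTT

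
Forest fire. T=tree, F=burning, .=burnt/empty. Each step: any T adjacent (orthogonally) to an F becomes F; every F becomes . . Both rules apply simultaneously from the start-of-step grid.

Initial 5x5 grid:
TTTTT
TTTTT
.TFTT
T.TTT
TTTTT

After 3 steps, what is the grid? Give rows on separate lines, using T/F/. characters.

Step 1: 4 trees catch fire, 1 burn out
  TTTTT
  TTFTT
  .F.FT
  T.FTT
  TTTTT
Step 2: 6 trees catch fire, 4 burn out
  TTFTT
  TF.FT
  ....F
  T..FT
  TTFTT
Step 3: 7 trees catch fire, 6 burn out
  TF.FT
  F...F
  .....
  T...F
  TF.FT

TF.FT
F...F
.....
T...F
TF.FT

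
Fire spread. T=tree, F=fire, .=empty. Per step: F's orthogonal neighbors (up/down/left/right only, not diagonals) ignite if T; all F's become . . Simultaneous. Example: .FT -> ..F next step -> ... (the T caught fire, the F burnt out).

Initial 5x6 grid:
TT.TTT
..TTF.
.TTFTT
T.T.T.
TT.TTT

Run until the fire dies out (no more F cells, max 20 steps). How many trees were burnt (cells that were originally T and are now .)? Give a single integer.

Answer: 14

Derivation:
Step 1: +4 fires, +2 burnt (F count now 4)
Step 2: +7 fires, +4 burnt (F count now 7)
Step 3: +1 fires, +7 burnt (F count now 1)
Step 4: +2 fires, +1 burnt (F count now 2)
Step 5: +0 fires, +2 burnt (F count now 0)
Fire out after step 5
Initially T: 19, now '.': 25
Total burnt (originally-T cells now '.'): 14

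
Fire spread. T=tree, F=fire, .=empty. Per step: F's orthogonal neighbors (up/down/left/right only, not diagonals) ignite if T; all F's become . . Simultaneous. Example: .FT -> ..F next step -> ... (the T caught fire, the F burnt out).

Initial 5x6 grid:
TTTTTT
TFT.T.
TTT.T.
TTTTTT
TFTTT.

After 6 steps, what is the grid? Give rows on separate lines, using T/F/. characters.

Step 1: 7 trees catch fire, 2 burn out
  TFTTTT
  F.F.T.
  TFT.T.
  TFTTTT
  F.FTT.
Step 2: 7 trees catch fire, 7 burn out
  F.FTTT
  ....T.
  F.F.T.
  F.FTTT
  ...FT.
Step 3: 3 trees catch fire, 7 burn out
  ...FTT
  ....T.
  ....T.
  ...FTT
  ....F.
Step 4: 2 trees catch fire, 3 burn out
  ....FT
  ....T.
  ....T.
  ....FT
  ......
Step 5: 4 trees catch fire, 2 burn out
  .....F
  ....F.
  ....F.
  .....F
  ......
Step 6: 0 trees catch fire, 4 burn out
  ......
  ......
  ......
  ......
  ......

......
......
......
......
......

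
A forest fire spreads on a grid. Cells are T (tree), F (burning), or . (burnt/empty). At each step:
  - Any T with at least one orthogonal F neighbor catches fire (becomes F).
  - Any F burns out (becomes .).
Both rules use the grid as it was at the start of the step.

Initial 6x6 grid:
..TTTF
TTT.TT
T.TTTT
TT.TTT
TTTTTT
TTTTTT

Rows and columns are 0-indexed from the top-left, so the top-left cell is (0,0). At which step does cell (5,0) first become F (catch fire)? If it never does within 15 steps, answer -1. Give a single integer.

Step 1: cell (5,0)='T' (+2 fires, +1 burnt)
Step 2: cell (5,0)='T' (+3 fires, +2 burnt)
Step 3: cell (5,0)='T' (+3 fires, +3 burnt)
Step 4: cell (5,0)='T' (+4 fires, +3 burnt)
Step 5: cell (5,0)='T' (+5 fires, +4 burnt)
Step 6: cell (5,0)='T' (+3 fires, +5 burnt)
Step 7: cell (5,0)='T' (+3 fires, +3 burnt)
Step 8: cell (5,0)='T' (+3 fires, +3 burnt)
Step 9: cell (5,0)='T' (+3 fires, +3 burnt)
Step 10: cell (5,0)='F' (+1 fires, +3 burnt)
  -> target ignites at step 10
Step 11: cell (5,0)='.' (+0 fires, +1 burnt)
  fire out at step 11

10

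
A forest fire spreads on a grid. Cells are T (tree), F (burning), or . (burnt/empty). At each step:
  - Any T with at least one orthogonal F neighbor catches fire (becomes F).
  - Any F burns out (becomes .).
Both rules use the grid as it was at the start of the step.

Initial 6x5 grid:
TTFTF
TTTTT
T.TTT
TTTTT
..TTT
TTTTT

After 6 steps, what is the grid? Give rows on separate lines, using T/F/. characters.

Step 1: 4 trees catch fire, 2 burn out
  TF.F.
  TTFTF
  T.TTT
  TTTTT
  ..TTT
  TTTTT
Step 2: 5 trees catch fire, 4 burn out
  F....
  TF.F.
  T.FTF
  TTTTT
  ..TTT
  TTTTT
Step 3: 4 trees catch fire, 5 burn out
  .....
  F....
  T..F.
  TTFTF
  ..TTT
  TTTTT
Step 4: 5 trees catch fire, 4 burn out
  .....
  .....
  F....
  TF.F.
  ..FTF
  TTTTT
Step 5: 4 trees catch fire, 5 burn out
  .....
  .....
  .....
  F....
  ...F.
  TTFTF
Step 6: 2 trees catch fire, 4 burn out
  .....
  .....
  .....
  .....
  .....
  TF.F.

.....
.....
.....
.....
.....
TF.F.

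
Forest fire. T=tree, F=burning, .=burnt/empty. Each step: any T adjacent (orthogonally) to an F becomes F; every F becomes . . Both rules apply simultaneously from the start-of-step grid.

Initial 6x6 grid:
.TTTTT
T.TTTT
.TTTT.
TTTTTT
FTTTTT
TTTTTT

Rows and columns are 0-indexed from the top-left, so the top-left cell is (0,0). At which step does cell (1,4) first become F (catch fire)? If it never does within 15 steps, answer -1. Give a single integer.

Step 1: cell (1,4)='T' (+3 fires, +1 burnt)
Step 2: cell (1,4)='T' (+3 fires, +3 burnt)
Step 3: cell (1,4)='T' (+4 fires, +3 burnt)
Step 4: cell (1,4)='T' (+4 fires, +4 burnt)
Step 5: cell (1,4)='T' (+5 fires, +4 burnt)
Step 6: cell (1,4)='T' (+5 fires, +5 burnt)
Step 7: cell (1,4)='F' (+3 fires, +5 burnt)
  -> target ignites at step 7
Step 8: cell (1,4)='.' (+2 fires, +3 burnt)
Step 9: cell (1,4)='.' (+1 fires, +2 burnt)
Step 10: cell (1,4)='.' (+0 fires, +1 burnt)
  fire out at step 10

7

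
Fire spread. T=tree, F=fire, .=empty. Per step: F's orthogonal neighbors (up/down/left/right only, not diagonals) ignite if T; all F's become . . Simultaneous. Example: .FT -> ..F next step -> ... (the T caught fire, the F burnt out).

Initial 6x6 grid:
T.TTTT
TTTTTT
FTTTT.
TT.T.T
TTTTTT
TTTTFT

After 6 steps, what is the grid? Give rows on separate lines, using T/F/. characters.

Step 1: 6 trees catch fire, 2 burn out
  T.TTTT
  FTTTTT
  .FTTT.
  FT.T.T
  TTTTFT
  TTTF.F
Step 2: 8 trees catch fire, 6 burn out
  F.TTTT
  .FTTTT
  ..FTT.
  .F.T.T
  FTTF.F
  TTF...
Step 3: 8 trees catch fire, 8 burn out
  ..TTTT
  ..FTTT
  ...FT.
  ...F.F
  .FF...
  FF....
Step 4: 3 trees catch fire, 8 burn out
  ..FTTT
  ...FTT
  ....F.
  ......
  ......
  ......
Step 5: 2 trees catch fire, 3 burn out
  ...FTT
  ....FT
  ......
  ......
  ......
  ......
Step 6: 2 trees catch fire, 2 burn out
  ....FT
  .....F
  ......
  ......
  ......
  ......

....FT
.....F
......
......
......
......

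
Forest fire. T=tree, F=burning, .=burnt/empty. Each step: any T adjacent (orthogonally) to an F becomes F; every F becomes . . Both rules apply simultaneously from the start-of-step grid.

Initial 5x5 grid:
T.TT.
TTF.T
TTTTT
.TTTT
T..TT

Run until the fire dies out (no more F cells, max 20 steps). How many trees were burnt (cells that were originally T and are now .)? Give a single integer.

Step 1: +3 fires, +1 burnt (F count now 3)
Step 2: +5 fires, +3 burnt (F count now 5)
Step 3: +5 fires, +5 burnt (F count now 5)
Step 4: +3 fires, +5 burnt (F count now 3)
Step 5: +1 fires, +3 burnt (F count now 1)
Step 6: +0 fires, +1 burnt (F count now 0)
Fire out after step 6
Initially T: 18, now '.': 24
Total burnt (originally-T cells now '.'): 17

Answer: 17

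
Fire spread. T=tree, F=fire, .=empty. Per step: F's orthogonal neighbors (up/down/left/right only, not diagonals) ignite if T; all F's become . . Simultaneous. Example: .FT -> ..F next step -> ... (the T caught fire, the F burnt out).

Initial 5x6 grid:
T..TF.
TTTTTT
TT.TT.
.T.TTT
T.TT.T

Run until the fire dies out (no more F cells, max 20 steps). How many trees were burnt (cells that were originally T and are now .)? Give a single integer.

Step 1: +2 fires, +1 burnt (F count now 2)
Step 2: +3 fires, +2 burnt (F count now 3)
Step 3: +3 fires, +3 burnt (F count now 3)
Step 4: +3 fires, +3 burnt (F count now 3)
Step 5: +4 fires, +3 burnt (F count now 4)
Step 6: +4 fires, +4 burnt (F count now 4)
Step 7: +0 fires, +4 burnt (F count now 0)
Fire out after step 7
Initially T: 20, now '.': 29
Total burnt (originally-T cells now '.'): 19

Answer: 19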